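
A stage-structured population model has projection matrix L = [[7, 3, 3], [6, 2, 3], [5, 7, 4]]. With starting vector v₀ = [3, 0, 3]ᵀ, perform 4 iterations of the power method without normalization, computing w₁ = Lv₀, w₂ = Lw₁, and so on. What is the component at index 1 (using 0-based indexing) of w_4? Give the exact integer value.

w1 = Lv₀ = (7·3 + 3·0 + 3·3; 6·3 + 2·0 + 3·3; 5·3 + 7·0 + 4·3) = (30, 27, 27)
w2 = Lw1 = (7·30 + 3·27 + 3·27; 6·30 + 2·27 + 3·27; 5·30 + 7·27 + 4·27) = (372, 315, 447)
w3 = Lw2 = (4890, 4203, 5853)
w4 = Lw3 = (64398, 55305, 77283)
The requested component of w4 is 55305.

55305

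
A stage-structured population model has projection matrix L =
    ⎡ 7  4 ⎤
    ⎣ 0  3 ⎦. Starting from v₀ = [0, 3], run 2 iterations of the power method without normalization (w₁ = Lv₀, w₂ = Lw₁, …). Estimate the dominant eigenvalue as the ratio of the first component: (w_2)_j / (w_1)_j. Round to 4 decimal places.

λ ≈ 10.0000

w1 = Lv₀ = (7·0 + 4·3; 0·0 + 3·3) = (12, 9)
w2 = Lw1 = (7·12 + 4·9; 0·12 + 3·9) = (120, 27)
Ratio at component: 120 / 12 = 10.0000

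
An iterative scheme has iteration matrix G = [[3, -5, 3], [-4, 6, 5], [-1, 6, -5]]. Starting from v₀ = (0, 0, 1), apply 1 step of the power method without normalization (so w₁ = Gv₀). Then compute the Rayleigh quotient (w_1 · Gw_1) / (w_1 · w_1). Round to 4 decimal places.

w1 = Gv₀ = (3·0 + (-5)·0 + 3·1; (-4)·0 + 6·0 + 5·1; (-1)·0 + 6·0 + (-5)·1) = (3, 5, -5)
Gw1 = (-31, -7, 52)
w1·Gw1 = 3·(-31) + 5·(-7) + (-5)·52 = -388; w1·w1 = 3·3 + 5·5 + (-5)·(-5) = 59
λ ≈ -388/59 = -6.5763

λ ≈ -6.5763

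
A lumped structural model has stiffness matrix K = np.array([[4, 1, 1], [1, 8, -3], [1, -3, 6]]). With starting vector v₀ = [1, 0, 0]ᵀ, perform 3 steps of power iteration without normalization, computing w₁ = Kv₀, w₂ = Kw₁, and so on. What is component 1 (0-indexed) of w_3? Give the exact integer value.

w1 = Kv₀ = (4·1 + 1·0 + 1·0; 1·1 + 8·0 + (-3)·0; 1·1 + (-3)·0 + 6·0) = (4, 1, 1)
w2 = Kw1 = (4·4 + 1·1 + 1·1; 1·4 + 8·1 + (-3)·1; 1·4 + (-3)·1 + 6·1) = (18, 9, 7)
w3 = Kw2 = (88, 69, 33)
The requested component of w3 is 69.

69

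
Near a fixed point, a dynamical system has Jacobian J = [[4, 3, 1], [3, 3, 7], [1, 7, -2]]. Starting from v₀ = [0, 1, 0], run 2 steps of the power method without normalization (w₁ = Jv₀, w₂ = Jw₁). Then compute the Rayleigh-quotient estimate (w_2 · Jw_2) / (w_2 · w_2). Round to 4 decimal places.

w1 = Jv₀ = (3, 3, 7)
w2 = Jw1 = (28, 67, 10)
Jw2 = (323, 355, 477)
w2·Jw2 = 28·323 + 67·355 + 10·477 = 37599; w2·w2 = 28·28 + 67·67 + 10·10 = 5373
λ ≈ 37599/5373 = 6.9978

6.9978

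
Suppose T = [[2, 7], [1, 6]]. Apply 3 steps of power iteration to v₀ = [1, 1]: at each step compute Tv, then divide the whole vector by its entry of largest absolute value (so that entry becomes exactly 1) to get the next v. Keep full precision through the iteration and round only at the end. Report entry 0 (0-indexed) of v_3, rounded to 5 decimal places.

1.00000

Tv0 = (9.000000, 7.000000); divide by 9.000000 → v1 = (1.000000, 0.777778)
Tv1 = (7.444444, 5.666667); divide by 7.444444 → v2 = (1.000000, 0.761194)
Tv2 = (7.328358, 5.567164); divide by 7.328358 → v3 = (1.000000, 0.759674)
Requested entry of v3: 491/491 = 1.00000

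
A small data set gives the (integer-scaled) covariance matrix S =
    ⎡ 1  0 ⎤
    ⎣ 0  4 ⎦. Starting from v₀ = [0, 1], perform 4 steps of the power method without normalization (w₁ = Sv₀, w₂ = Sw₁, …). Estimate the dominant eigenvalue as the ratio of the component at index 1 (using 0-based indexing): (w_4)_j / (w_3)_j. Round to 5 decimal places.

λ ≈ 4.00000

w1 = Sv₀ = (1·0 + 0·1; 0·0 + 4·1) = (0, 4)
w2 = Sw1 = (1·0 + 0·4; 0·0 + 4·4) = (0, 16)
w3 = Sw2 = (0, 64)
w4 = Sw3 = (0, 256)
Ratio at component: 256 / 64 = 4.00000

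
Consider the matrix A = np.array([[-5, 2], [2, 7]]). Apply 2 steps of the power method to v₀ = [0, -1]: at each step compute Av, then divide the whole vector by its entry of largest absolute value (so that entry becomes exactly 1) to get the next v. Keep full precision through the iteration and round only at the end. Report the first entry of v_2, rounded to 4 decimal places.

Av0 = (-2.00000, -7.00000); divide by -7.00000 → v1 = (0.28571, 1.00000)
Av1 = (0.57143, 7.57143); divide by 7.57143 → v2 = (0.07547, 1.00000)
Requested entry of v2: -4/-53 = 0.0755

0.0755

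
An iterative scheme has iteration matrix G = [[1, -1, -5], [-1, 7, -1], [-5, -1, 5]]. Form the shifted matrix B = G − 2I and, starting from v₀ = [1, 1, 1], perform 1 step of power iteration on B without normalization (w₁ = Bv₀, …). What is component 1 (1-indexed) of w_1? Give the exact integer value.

B = G − 2I has rows (-1, -1, -5); (-1, 5, -1); (-5, -1, 3)
w1 = Bv₀ = (-7, 3, -3)
Requested component of w1: -7

-7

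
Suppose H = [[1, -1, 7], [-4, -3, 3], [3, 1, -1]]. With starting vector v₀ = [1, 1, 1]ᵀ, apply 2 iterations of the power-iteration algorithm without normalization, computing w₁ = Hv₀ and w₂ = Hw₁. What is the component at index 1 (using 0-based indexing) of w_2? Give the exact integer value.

w1 = Hv₀ = (1·1 + (-1)·1 + 7·1; (-4)·1 + (-3)·1 + 3·1; 3·1 + 1·1 + (-1)·1) = (7, -4, 3)
w2 = Hw1 = (1·7 + (-1)·(-4) + 7·3; (-4)·7 + (-3)·(-4) + 3·3; 3·7 + 1·(-4) + (-1)·3) = (32, -7, 14)
The requested component of w2 is -7.

-7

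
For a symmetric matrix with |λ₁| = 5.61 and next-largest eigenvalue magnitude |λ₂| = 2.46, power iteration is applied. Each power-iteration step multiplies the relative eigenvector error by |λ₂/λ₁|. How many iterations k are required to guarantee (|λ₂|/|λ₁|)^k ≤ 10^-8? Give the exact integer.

23

|λ₂/λ₁| = 2.46/5.61 = 0.43850
Need k ≥ ln(10^-8) / ln(0.43850) = -18.4207 / -0.8244 ≈ 22.345
Smallest integer k satisfying the bound: 23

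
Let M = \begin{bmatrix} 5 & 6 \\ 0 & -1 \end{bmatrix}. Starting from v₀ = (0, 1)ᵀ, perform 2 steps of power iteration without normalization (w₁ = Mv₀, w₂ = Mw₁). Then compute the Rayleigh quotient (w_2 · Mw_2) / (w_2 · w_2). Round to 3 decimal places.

λ ≈ 5.239

w1 = Mv₀ = (5·0 + 6·1; 0·0 + (-1)·1) = (6, -1)
w2 = Mw1 = (5·6 + 6·(-1); 0·6 + (-1)·(-1)) = (24, 1)
Mw2 = (126, -1)
w2·Mw2 = 24·126 + 1·(-1) = 3023; w2·w2 = 24·24 + 1·1 = 577
λ ≈ 3023/577 = 5.239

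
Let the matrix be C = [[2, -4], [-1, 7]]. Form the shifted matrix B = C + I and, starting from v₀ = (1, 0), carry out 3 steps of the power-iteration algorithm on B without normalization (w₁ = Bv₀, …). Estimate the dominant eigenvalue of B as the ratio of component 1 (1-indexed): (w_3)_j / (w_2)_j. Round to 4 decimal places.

B = C + I has rows (3, -4); (-1, 8)
w1 = Bv₀ = (3·1 + (-4)·0; (-1)·1 + 8·0) = (3, -1)
w2 = Bw1 = (3·3 + (-4)·(-1); (-1)·3 + 8·(-1)) = (13, -11)
w3 = Bw2 = (83, -101)
Ratio: 83/13 = 6.3846

6.3846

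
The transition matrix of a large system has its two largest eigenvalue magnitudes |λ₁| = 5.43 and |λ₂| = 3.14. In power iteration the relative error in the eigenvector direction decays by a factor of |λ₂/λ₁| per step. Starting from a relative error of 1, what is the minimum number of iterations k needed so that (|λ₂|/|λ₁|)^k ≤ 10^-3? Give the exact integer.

13

|λ₂/λ₁| = 3.14/5.43 = 0.57827
Need k ≥ ln(10^-3) / ln(0.57827) = -6.9078 / -0.5477 ≈ 12.612
Smallest integer k satisfying the bound: 13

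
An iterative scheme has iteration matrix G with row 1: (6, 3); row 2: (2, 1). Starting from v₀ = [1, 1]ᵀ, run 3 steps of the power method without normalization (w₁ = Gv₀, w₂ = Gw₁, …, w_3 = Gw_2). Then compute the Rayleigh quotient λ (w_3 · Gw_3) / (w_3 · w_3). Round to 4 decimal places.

w1 = Gv₀ = (9, 3)
w2 = Gw1 = (63, 21)
w3 = Gw2 = (441, 147)
Gw3 = (3087, 1029)
w3·Gw3 = 441·3087 + 147·1029 = 1512630; w3·w3 = 441·441 + 147·147 = 216090
λ ≈ 1512630/216090 = 7.0000

7.0000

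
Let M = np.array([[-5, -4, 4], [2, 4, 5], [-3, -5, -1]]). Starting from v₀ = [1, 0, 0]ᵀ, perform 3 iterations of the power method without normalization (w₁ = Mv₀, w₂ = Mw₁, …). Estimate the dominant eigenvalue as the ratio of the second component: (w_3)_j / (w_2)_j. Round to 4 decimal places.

w1 = Mv₀ = ((-5)·1 + (-4)·0 + 4·0; 2·1 + 4·0 + 5·0; (-3)·1 + (-5)·0 + (-1)·0) = (-5, 2, -3)
w2 = Mw1 = ((-5)·(-5) + (-4)·2 + 4·(-3); 2·(-5) + 4·2 + 5·(-3); (-3)·(-5) + (-5)·2 + (-1)·(-3)) = (5, -17, 8)
w3 = Mw2 = (75, -18, 62)
Ratio at component: -18 / -17 = 1.0588

λ ≈ 1.0588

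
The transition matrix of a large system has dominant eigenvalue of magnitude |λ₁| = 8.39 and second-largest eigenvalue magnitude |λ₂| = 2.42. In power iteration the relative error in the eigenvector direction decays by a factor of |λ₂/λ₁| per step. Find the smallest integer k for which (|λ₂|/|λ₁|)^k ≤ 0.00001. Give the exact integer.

|λ₂/λ₁| = 2.42/8.39 = 0.28844
Need k ≥ ln(0.00001) / ln(0.28844) = -11.5129 / -1.2433 ≈ 9.260
Smallest integer k satisfying the bound: 10

10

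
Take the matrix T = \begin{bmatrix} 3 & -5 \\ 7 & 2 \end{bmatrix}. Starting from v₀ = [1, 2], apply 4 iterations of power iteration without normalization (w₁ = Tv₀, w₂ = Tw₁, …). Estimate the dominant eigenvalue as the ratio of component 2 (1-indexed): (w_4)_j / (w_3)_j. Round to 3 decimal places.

3.111

w1 = Tv₀ = (3·1 + (-5)·2; 7·1 + 2·2) = (-7, 11)
w2 = Tw1 = (3·(-7) + (-5)·11; 7·(-7) + 2·11) = (-76, -27)
w3 = Tw2 = (-93, -586)
w4 = Tw3 = (2651, -1823)
Ratio at component: -1823 / -586 = 3.111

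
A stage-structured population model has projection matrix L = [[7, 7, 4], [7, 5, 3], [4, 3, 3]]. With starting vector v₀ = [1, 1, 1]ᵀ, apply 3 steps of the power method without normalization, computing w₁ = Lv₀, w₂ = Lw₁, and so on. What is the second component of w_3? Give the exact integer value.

3493

w1 = Lv₀ = (18, 15, 10)
w2 = Lw1 = (271, 231, 147)
w3 = Lw2 = (4102, 3493, 2218)
The requested component of w3 is 3493.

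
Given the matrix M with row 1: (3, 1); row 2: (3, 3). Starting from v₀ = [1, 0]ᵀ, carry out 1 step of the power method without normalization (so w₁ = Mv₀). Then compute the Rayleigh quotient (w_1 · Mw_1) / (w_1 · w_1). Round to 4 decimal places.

λ ≈ 5.0000

w1 = Mv₀ = (3, 3)
Mw1 = (12, 18)
w1·Mw1 = 3·12 + 3·18 = 90; w1·w1 = 3·3 + 3·3 = 18
λ ≈ 90/18 = 5.0000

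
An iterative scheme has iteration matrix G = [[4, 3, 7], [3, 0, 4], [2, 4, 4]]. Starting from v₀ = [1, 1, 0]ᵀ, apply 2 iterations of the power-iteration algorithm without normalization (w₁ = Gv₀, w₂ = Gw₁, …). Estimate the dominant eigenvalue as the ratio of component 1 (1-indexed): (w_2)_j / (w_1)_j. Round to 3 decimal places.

w1 = Gv₀ = (4·1 + 3·1 + 7·0; 3·1 + 0·1 + 4·0; 2·1 + 4·1 + 4·0) = (7, 3, 6)
w2 = Gw1 = (4·7 + 3·3 + 7·6; 3·7 + 0·3 + 4·6; 2·7 + 4·3 + 4·6) = (79, 45, 50)
Ratio at component: 79 / 7 = 11.286

λ ≈ 11.286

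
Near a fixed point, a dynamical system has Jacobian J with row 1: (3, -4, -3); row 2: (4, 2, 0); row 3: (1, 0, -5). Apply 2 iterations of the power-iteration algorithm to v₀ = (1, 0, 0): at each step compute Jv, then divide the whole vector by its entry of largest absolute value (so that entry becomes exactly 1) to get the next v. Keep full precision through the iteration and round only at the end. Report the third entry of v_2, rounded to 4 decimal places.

-0.1000

Jv0 = (3.00000, 4.00000, 1.00000); divide by 4.00000 → v1 = (0.75000, 1.00000, 0.25000)
Jv1 = (-2.50000, 5.00000, -0.50000); divide by 5.00000 → v2 = (-0.50000, 1.00000, -0.10000)
Requested entry of v2: -2/20 = -0.1000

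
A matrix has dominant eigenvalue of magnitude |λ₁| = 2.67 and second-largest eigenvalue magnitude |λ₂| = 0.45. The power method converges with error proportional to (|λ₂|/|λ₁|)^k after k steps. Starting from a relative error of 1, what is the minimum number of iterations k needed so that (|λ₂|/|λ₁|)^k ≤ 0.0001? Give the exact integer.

6

|λ₂/λ₁| = 0.45/2.67 = 0.16854
Need k ≥ ln(0.0001) / ln(0.16854) = -9.2103 / -1.7806 ≈ 5.173
Smallest integer k satisfying the bound: 6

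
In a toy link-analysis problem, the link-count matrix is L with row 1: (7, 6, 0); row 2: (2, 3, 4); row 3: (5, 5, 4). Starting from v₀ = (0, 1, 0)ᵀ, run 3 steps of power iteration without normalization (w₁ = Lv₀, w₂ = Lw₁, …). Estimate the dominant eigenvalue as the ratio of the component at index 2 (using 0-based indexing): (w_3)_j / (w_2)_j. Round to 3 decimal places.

λ ≈ 11.769

w1 = Lv₀ = (7·0 + 6·1 + 0·0; 2·0 + 3·1 + 4·0; 5·0 + 5·1 + 4·0) = (6, 3, 5)
w2 = Lw1 = (7·6 + 6·3 + 0·5; 2·6 + 3·3 + 4·5; 5·6 + 5·3 + 4·5) = (60, 41, 65)
w3 = Lw2 = (666, 503, 765)
Ratio at component: 765 / 65 = 11.769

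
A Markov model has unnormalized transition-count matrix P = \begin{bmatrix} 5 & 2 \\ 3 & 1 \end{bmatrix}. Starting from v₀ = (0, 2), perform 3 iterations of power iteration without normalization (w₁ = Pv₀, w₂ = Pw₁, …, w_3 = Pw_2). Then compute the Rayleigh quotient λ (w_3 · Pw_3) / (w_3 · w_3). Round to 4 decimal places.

λ ≈ 6.1623

w1 = Pv₀ = (5·0 + 2·2; 3·0 + 1·2) = (4, 2)
w2 = Pw1 = (5·4 + 2·2; 3·4 + 1·2) = (24, 14)
w3 = Pw2 = (148, 86)
Pw3 = (912, 530)
w3·Pw3 = 148·912 + 86·530 = 180556; w3·w3 = 148·148 + 86·86 = 29300
λ ≈ 180556/29300 = 6.1623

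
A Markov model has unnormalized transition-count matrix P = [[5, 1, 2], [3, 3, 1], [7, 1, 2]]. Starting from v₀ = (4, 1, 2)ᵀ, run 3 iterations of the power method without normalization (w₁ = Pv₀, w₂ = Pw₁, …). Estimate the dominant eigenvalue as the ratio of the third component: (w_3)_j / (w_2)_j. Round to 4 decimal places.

w1 = Pv₀ = (5·4 + 1·1 + 2·2; 3·4 + 3·1 + 1·2; 7·4 + 1·1 + 2·2) = (25, 17, 33)
w2 = Pw1 = (5·25 + 1·17 + 2·33; 3·25 + 3·17 + 1·33; 7·25 + 1·17 + 2·33) = (208, 159, 258)
w3 = Pw2 = (1715, 1359, 2131)
Ratio at component: 2131 / 258 = 8.2597

λ ≈ 8.2597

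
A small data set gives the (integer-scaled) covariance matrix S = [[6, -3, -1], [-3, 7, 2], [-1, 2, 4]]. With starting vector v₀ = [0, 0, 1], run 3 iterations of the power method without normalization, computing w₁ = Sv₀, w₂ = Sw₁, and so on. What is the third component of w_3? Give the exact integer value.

150

w1 = Sv₀ = (6·0 + (-3)·0 + (-1)·1; (-3)·0 + 7·0 + 2·1; (-1)·0 + 2·0 + 4·1) = (-1, 2, 4)
w2 = Sw1 = (6·(-1) + (-3)·2 + (-1)·4; (-3)·(-1) + 7·2 + 2·4; (-1)·(-1) + 2·2 + 4·4) = (-16, 25, 21)
w3 = Sw2 = (-192, 265, 150)
The requested component of w3 is 150.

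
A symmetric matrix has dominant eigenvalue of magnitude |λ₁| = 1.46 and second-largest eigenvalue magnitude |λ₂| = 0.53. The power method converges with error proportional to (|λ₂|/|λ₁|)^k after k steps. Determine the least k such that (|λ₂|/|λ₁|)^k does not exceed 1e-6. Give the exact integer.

|λ₂/λ₁| = 0.53/1.46 = 0.36301
Need k ≥ ln(1e-6) / ln(0.36301) = -13.8155 / -1.0133 ≈ 13.634
Smallest integer k satisfying the bound: 14

14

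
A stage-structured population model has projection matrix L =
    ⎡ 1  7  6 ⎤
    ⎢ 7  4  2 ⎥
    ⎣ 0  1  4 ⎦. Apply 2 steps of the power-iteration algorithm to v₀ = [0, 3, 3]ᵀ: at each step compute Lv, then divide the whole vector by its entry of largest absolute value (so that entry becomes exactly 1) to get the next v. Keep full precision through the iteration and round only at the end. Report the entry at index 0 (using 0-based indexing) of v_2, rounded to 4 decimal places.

0.6800

Lv0 = (39.00000, 18.00000, 15.00000); divide by 39.00000 → v1 = (1.00000, 0.46154, 0.38462)
Lv1 = (6.53846, 9.61538, 2.00000); divide by 9.61538 → v2 = (0.68000, 1.00000, 0.20800)
Requested entry of v2: 255/375 = 0.6800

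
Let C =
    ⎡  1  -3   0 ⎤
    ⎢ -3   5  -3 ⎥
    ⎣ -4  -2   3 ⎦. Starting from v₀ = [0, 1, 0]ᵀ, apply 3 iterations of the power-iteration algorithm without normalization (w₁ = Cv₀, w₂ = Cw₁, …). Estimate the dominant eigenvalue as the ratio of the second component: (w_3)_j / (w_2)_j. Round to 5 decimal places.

6.65000

w1 = Cv₀ = (1·0 + (-3)·1 + 0·0; (-3)·0 + 5·1 + (-3)·0; (-4)·0 + (-2)·1 + 3·0) = (-3, 5, -2)
w2 = Cw1 = (1·(-3) + (-3)·5 + 0·(-2); (-3)·(-3) + 5·5 + (-3)·(-2); (-4)·(-3) + (-2)·5 + 3·(-2)) = (-18, 40, -4)
w3 = Cw2 = (-138, 266, -20)
Ratio at component: 266 / 40 = 6.65000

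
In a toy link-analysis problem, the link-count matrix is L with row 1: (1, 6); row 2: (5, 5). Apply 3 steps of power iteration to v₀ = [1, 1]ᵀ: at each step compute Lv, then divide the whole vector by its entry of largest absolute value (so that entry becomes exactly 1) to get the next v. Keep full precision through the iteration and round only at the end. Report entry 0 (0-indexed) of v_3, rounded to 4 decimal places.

0.7592

Lv0 = (7.00000, 10.00000); divide by 10.00000 → v1 = (0.70000, 1.00000)
Lv1 = (6.70000, 8.50000); divide by 8.50000 → v2 = (0.78824, 1.00000)
Lv2 = (6.78824, 8.94118); divide by 8.94118 → v3 = (0.75921, 1.00000)
Requested entry of v3: 577/760 = 0.7592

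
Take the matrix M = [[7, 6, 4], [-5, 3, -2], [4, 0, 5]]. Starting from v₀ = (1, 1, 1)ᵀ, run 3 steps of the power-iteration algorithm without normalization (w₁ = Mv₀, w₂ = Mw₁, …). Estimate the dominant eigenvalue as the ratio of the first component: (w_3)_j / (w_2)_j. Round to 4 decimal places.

λ ≈ 5.1832

w1 = Mv₀ = (7·1 + 6·1 + 4·1; (-5)·1 + 3·1 + (-2)·1; 4·1 + 0·1 + 5·1) = (17, -4, 9)
w2 = Mw1 = (7·17 + 6·(-4) + 4·9; (-5)·17 + 3·(-4) + (-2)·9; 4·17 + 0·(-4) + 5·9) = (131, -115, 113)
w3 = Mw2 = (679, -1226, 1089)
Ratio at component: 679 / 131 = 5.1832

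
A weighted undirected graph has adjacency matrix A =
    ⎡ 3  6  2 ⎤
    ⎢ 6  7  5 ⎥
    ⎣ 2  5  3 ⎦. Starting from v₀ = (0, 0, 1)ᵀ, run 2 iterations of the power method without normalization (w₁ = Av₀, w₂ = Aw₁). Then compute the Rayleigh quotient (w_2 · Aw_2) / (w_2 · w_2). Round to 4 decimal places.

13.8576

w1 = Av₀ = (3·0 + 6·0 + 2·1; 6·0 + 7·0 + 5·1; 2·0 + 5·0 + 3·1) = (2, 5, 3)
w2 = Aw1 = (3·2 + 6·5 + 2·3; 6·2 + 7·5 + 5·3; 2·2 + 5·5 + 3·3) = (42, 62, 38)
Aw2 = (574, 876, 508)
w2·Aw2 = 42·574 + 62·876 + 38·508 = 97724; w2·w2 = 42·42 + 62·62 + 38·38 = 7052
λ ≈ 97724/7052 = 13.8576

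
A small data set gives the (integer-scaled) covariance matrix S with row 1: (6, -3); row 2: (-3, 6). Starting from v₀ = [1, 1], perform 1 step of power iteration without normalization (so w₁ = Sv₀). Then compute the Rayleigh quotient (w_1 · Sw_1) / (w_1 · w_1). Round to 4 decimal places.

w1 = Sv₀ = (6·1 + (-3)·1; (-3)·1 + 6·1) = (3, 3)
Sw1 = (9, 9)
w1·Sw1 = 3·9 + 3·9 = 54; w1·w1 = 3·3 + 3·3 = 18
λ ≈ 54/18 = 3.0000

λ ≈ 3.0000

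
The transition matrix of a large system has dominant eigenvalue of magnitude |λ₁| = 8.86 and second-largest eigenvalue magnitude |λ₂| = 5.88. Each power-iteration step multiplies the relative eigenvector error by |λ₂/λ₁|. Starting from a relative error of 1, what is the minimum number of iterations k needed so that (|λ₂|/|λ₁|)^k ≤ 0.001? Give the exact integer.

|λ₂/λ₁| = 5.88/8.86 = 0.66366
Need k ≥ ln(0.001) / ln(0.66366) = -6.9078 / -0.4100 ≈ 16.849
Smallest integer k satisfying the bound: 17

17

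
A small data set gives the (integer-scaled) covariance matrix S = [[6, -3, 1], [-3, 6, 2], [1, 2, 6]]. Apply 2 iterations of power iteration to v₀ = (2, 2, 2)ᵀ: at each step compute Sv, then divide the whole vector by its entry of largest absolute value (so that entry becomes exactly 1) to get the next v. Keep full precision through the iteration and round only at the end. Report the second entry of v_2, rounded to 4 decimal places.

Sv0 = (8.00000, 10.00000, 18.00000); divide by 18.00000 → v1 = (0.44444, 0.55556, 1.00000)
Sv1 = (2.00000, 4.00000, 7.55556); divide by 7.55556 → v2 = (0.26471, 0.52941, 1.00000)
Requested entry of v2: 72/136 = 0.5294

0.5294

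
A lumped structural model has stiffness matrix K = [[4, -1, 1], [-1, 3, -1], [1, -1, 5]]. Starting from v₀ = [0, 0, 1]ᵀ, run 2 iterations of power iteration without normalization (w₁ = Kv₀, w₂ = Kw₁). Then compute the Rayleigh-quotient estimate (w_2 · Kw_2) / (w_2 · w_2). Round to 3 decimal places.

w1 = Kv₀ = (4·0 + (-1)·0 + 1·1; (-1)·0 + 3·0 + (-1)·1; 1·0 + (-1)·0 + 5·1) = (1, -1, 5)
w2 = Kw1 = (4·1 + (-1)·(-1) + 1·5; (-1)·1 + 3·(-1) + (-1)·5; 1·1 + (-1)·(-1) + 5·5) = (10, -9, 27)
Kw2 = (76, -64, 154)
w2·Kw2 = 10·76 + (-9)·(-64) + 27·154 = 5494; w2·w2 = 10·10 + (-9)·(-9) + 27·27 = 910
λ ≈ 5494/910 = 6.037

6.037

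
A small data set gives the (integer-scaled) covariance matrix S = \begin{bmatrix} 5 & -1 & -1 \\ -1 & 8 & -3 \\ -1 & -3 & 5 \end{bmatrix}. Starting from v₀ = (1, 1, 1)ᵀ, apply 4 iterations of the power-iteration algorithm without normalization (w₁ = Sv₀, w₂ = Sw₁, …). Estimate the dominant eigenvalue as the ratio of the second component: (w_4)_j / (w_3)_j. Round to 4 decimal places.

w1 = Sv₀ = (5·1 + (-1)·1 + (-1)·1; (-1)·1 + 8·1 + (-3)·1; (-1)·1 + (-3)·1 + 5·1) = (3, 4, 1)
w2 = Sw1 = (5·3 + (-1)·4 + (-1)·1; (-1)·3 + 8·4 + (-3)·1; (-1)·3 + (-3)·4 + 5·1) = (10, 26, -10)
w3 = Sw2 = (34, 228, -138)
w4 = Sw3 = (80, 2204, -1408)
Ratio at component: 2204 / 228 = 9.6667

λ ≈ 9.6667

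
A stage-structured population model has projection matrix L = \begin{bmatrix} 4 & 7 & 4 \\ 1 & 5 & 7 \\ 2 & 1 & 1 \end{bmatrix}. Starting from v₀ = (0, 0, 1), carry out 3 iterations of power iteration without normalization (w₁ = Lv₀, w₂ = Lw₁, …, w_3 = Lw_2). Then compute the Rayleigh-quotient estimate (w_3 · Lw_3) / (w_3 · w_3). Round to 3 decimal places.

λ ≈ 9.683

w1 = Lv₀ = (4, 7, 1)
w2 = Lw1 = (69, 46, 16)
w3 = Lw2 = (662, 411, 200)
Lw3 = (6325, 4117, 1935)
w3·Lw3 = 662·6325 + 411·4117 + 200·1935 = 6266237; w3·w3 = 662·662 + 411·411 + 200·200 = 647165
λ ≈ 6266237/647165 = 9.683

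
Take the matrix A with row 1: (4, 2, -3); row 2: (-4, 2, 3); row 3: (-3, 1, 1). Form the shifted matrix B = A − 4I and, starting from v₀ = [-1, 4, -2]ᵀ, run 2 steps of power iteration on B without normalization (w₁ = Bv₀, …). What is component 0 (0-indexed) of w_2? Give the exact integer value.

-59

B = A − 4I has rows (0, 2, -3); (-4, -2, 3); (-3, 1, -3)
w1 = Bv₀ = (14, -10, 13)
w2 = Bw1 = (-59, 3, -91)
Requested component of w2: -59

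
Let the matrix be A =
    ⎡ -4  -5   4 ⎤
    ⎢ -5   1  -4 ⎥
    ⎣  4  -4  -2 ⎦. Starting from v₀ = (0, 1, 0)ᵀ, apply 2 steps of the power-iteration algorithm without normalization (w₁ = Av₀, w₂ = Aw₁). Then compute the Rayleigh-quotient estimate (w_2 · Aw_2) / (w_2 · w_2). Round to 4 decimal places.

3.5487

w1 = Av₀ = (-5, 1, -4)
w2 = Aw1 = (-1, 42, -16)
Aw2 = (-270, 111, -140)
w2·Aw2 = (-1)·(-270) + 42·111 + (-16)·(-140) = 7172; w2·w2 = (-1)·(-1) + 42·42 + (-16)·(-16) = 2021
λ ≈ 7172/2021 = 3.5487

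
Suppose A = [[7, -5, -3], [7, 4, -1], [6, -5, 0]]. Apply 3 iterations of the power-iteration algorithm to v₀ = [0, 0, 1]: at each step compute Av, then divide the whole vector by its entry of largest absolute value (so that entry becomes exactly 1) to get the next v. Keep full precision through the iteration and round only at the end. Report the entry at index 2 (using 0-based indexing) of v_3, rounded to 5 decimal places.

-0.14573

Av0 = (-3.000000, -1.000000, 0.000000); divide by -3.000000 → v1 = (1.000000, 0.333333, 0.000000)
Av1 = (5.333333, 8.333333, 4.333333); divide by 8.333333 → v2 = (0.640000, 1.000000, 0.520000)
Av2 = (-2.080000, 7.960000, -1.160000); divide by 7.960000 → v3 = (-0.261307, 1.000000, -0.145729)
Requested entry of v3: 29/-199 = -0.14573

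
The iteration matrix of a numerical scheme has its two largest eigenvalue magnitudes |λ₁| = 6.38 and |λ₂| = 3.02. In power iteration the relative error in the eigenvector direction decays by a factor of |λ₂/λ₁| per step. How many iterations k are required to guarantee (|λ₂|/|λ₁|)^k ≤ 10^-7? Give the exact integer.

22

|λ₂/λ₁| = 3.02/6.38 = 0.47335
Need k ≥ ln(10^-7) / ln(0.47335) = -16.1181 / -0.7479 ≈ 21.551
Smallest integer k satisfying the bound: 22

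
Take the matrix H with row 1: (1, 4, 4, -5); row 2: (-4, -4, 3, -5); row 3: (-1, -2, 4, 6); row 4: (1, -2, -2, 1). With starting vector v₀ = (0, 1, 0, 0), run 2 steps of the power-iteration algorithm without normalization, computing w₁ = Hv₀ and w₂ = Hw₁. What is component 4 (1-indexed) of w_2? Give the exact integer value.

14

w1 = Hv₀ = (4, -4, -2, -2)
w2 = Hw1 = (-10, 4, -16, 14)
The requested component of w2 is 14.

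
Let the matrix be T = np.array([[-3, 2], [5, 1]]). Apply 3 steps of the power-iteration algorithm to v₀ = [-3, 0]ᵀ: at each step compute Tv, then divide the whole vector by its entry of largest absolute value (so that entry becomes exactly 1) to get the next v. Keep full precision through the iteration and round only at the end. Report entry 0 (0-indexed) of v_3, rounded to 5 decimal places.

Tv0 = (9.000000, -15.000000); divide by -15.000000 → v1 = (-0.600000, 1.000000)
Tv1 = (3.800000, -2.000000); divide by 3.800000 → v2 = (1.000000, -0.526316)
Tv2 = (-4.052632, 4.473684); divide by 4.473684 → v3 = (-0.905882, 1.000000)
Requested entry of v3: 231/-255 = -0.90588

-0.90588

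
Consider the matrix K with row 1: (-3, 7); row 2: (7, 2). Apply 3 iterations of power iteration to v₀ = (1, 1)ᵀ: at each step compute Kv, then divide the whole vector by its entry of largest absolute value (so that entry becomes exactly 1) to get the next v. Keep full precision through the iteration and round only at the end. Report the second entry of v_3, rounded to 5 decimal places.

Kv0 = (4.000000, 9.000000); divide by 9.000000 → v1 = (0.444444, 1.000000)
Kv1 = (5.666667, 5.111111); divide by 5.666667 → v2 = (1.000000, 0.901961)
Kv2 = (3.313725, 8.803922); divide by 8.803922 → v3 = (0.376392, 1.000000)
Requested entry of v3: 449/449 = 1.00000

1.00000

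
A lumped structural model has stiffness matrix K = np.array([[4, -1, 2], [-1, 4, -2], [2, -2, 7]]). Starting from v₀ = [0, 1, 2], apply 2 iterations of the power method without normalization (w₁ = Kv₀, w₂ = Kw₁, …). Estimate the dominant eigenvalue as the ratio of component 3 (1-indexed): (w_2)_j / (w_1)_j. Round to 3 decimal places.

w1 = Kv₀ = (4·0 + (-1)·1 + 2·2; (-1)·0 + 4·1 + (-2)·2; 2·0 + (-2)·1 + 7·2) = (3, 0, 12)
w2 = Kw1 = (4·3 + (-1)·0 + 2·12; (-1)·3 + 4·0 + (-2)·12; 2·3 + (-2)·0 + 7·12) = (36, -27, 90)
Ratio at component: 90 / 12 = 7.500

λ ≈ 7.500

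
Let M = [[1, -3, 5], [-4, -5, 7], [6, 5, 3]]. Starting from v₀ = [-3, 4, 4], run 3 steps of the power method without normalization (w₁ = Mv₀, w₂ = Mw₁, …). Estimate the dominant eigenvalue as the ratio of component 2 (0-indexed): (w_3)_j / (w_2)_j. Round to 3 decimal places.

2.884

w1 = Mv₀ = (1·(-3) + (-3)·4 + 5·4; (-4)·(-3) + (-5)·4 + 7·4; 6·(-3) + 5·4 + 3·4) = (5, 20, 14)
w2 = Mw1 = (1·5 + (-3)·20 + 5·14; (-4)·5 + (-5)·20 + 7·14; 6·5 + 5·20 + 3·14) = (15, -22, 172)
w3 = Mw2 = (941, 1254, 496)
Ratio at component: 496 / 172 = 2.884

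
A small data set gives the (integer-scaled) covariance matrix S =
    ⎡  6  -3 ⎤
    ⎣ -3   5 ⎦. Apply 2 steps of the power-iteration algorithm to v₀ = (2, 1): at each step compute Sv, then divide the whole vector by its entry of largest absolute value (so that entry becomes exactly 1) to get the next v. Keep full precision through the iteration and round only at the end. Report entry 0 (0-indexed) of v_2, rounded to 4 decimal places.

Sv0 = (9.00000, -1.00000); divide by 9.00000 → v1 = (1.00000, -0.11111)
Sv1 = (6.33333, -3.55556); divide by 6.33333 → v2 = (1.00000, -0.56140)
Requested entry of v2: 57/57 = 1.0000

1.0000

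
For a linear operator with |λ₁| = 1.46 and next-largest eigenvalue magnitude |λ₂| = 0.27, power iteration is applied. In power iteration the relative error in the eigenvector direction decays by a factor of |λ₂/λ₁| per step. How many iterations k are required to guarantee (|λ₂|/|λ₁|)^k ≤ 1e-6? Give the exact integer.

9

|λ₂/λ₁| = 0.27/1.46 = 0.18493
Need k ≥ ln(1e-6) / ln(0.18493) = -13.8155 / -1.6878 ≈ 8.186
Smallest integer k satisfying the bound: 9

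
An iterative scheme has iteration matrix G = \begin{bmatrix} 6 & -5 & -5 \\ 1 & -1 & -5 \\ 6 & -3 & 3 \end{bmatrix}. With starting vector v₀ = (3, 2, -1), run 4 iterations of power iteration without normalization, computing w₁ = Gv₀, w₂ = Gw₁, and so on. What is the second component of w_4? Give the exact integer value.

w1 = Gv₀ = (6·3 + (-5)·2 + (-5)·(-1); 1·3 + (-1)·2 + (-5)·(-1); 6·3 + (-3)·2 + 3·(-1)) = (13, 6, 9)
w2 = Gw1 = (6·13 + (-5)·6 + (-5)·9; 1·13 + (-1)·6 + (-5)·9; 6·13 + (-3)·6 + 3·9) = (3, -38, 87)
w3 = Gw2 = (-227, -394, 393)
w4 = Gw3 = (-1357, -1798, 999)
The requested component of w4 is -1798.

-1798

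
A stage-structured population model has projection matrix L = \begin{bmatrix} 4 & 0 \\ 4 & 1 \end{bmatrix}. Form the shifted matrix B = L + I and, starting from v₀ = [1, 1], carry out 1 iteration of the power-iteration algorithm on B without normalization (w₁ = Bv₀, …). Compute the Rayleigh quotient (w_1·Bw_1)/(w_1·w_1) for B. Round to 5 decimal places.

B = L + I has rows (5, 0); (4, 2)
w1 = Bv₀ = (5·1 + 0·1; 4·1 + 2·1) = (5, 6)
Bw1 = (25, 32)
w1·Bw1 = 317; w1·w1 = 61; μ ≈ 317/61 = 5.19672

5.19672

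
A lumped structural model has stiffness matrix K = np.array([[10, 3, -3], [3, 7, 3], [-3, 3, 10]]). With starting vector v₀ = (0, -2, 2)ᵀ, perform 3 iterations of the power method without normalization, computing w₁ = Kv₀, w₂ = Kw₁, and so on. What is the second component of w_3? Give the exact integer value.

-452

w1 = Kv₀ = (10·0 + 3·(-2) + (-3)·2; 3·0 + 7·(-2) + 3·2; (-3)·0 + 3·(-2) + 10·2) = (-12, -8, 14)
w2 = Kw1 = (10·(-12) + 3·(-8) + (-3)·14; 3·(-12) + 7·(-8) + 3·14; (-3)·(-12) + 3·(-8) + 10·14) = (-186, -50, 152)
w3 = Kw2 = (-2466, -452, 1928)
The requested component of w3 is -452.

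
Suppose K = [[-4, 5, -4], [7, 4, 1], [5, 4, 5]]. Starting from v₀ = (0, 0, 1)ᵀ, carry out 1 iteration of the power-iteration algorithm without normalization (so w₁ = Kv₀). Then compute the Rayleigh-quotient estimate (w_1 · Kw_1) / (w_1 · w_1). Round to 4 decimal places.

λ ≈ 0.5238

w1 = Kv₀ = (-4, 1, 5)
Kw1 = (1, -19, 9)
w1·Kw1 = (-4)·1 + 1·(-19) + 5·9 = 22; w1·w1 = (-4)·(-4) + 1·1 + 5·5 = 42
λ ≈ 22/42 = 0.5238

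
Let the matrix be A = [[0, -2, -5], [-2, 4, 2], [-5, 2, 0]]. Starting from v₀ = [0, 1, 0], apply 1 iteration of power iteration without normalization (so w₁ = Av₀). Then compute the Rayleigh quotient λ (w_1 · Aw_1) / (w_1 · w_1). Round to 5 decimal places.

w1 = Av₀ = (0·0 + (-2)·1 + (-5)·0; (-2)·0 + 4·1 + 2·0; (-5)·0 + 2·1 + 0·0) = (-2, 4, 2)
Aw1 = (-18, 24, 18)
w1·Aw1 = (-2)·(-18) + 4·24 + 2·18 = 168; w1·w1 = (-2)·(-2) + 4·4 + 2·2 = 24
λ ≈ 168/24 = 7.00000

7.00000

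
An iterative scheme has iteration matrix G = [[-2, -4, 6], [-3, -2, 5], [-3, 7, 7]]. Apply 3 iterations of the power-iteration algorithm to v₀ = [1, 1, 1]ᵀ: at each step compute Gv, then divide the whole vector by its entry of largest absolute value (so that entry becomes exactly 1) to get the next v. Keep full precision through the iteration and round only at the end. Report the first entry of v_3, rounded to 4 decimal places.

0.1515

Gv0 = (0.00000, 0.00000, 11.00000); divide by 11.00000 → v1 = (0.00000, 0.00000, 1.00000)
Gv1 = (6.00000, 5.00000, 7.00000); divide by 7.00000 → v2 = (0.85714, 0.71429, 1.00000)
Gv2 = (1.42857, 1.00000, 9.42857); divide by 9.42857 → v3 = (0.15152, 0.10606, 1.00000)
Requested entry of v3: 110/726 = 0.1515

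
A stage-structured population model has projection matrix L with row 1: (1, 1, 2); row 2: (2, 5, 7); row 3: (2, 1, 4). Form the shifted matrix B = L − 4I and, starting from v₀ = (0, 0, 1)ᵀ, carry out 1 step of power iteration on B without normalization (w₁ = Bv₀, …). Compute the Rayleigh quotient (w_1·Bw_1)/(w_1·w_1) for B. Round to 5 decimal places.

1.49057

B = L − 4I has rows (-3, 1, 2); (2, 1, 7); (2, 1, 0)
w1 = Bv₀ = ((-3)·0 + 1·0 + 2·1; 2·0 + 1·0 + 7·1; 2·0 + 1·0 + 0·1) = (2, 7, 0)
Bw1 = (1, 11, 11)
w1·Bw1 = 79; w1·w1 = 53; μ ≈ 79/53 = 1.49057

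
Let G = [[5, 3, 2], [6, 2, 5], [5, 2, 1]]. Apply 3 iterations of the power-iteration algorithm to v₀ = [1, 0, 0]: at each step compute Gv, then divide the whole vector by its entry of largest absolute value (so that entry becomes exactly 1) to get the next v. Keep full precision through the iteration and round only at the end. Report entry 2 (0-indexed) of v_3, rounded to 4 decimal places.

Gv0 = (5.00000, 6.00000, 5.00000); divide by 6.00000 → v1 = (0.83333, 1.00000, 0.83333)
Gv1 = (8.83333, 11.16667, 7.00000); divide by 11.16667 → v2 = (0.79104, 1.00000, 0.62687)
Gv2 = (8.20896, 9.88060, 6.58209); divide by 9.88060 → v3 = (0.83082, 1.00000, 0.66616)
Requested entry of v3: 441/662 = 0.6662

0.6662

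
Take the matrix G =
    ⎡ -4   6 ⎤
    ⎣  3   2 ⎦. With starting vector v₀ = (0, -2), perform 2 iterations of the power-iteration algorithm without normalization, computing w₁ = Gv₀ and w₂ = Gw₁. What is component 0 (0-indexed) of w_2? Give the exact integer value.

24

w1 = Gv₀ = ((-4)·0 + 6·(-2); 3·0 + 2·(-2)) = (-12, -4)
w2 = Gw1 = ((-4)·(-12) + 6·(-4); 3·(-12) + 2·(-4)) = (24, -44)
The requested component of w2 is 24.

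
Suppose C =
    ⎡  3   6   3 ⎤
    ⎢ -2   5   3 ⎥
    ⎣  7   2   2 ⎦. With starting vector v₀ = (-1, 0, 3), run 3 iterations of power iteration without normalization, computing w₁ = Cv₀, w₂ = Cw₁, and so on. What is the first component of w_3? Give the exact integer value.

669

w1 = Cv₀ = (3·(-1) + 6·0 + 3·3; (-2)·(-1) + 5·0 + 3·3; 7·(-1) + 2·0 + 2·3) = (6, 11, -1)
w2 = Cw1 = (3·6 + 6·11 + 3·(-1); (-2)·6 + 5·11 + 3·(-1); 7·6 + 2·11 + 2·(-1)) = (81, 40, 62)
w3 = Cw2 = (669, 224, 771)
The requested component of w3 is 669.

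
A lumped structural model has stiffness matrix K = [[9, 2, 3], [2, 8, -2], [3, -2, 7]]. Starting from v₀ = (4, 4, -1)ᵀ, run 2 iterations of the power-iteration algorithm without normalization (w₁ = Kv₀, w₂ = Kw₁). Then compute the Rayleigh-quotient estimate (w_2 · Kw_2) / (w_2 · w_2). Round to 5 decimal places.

10.56407

w1 = Kv₀ = (41, 42, -3)
w2 = Kw1 = (444, 424, 18)
Kw2 = (4898, 4244, 610)
w2·Kw2 = 444·4898 + 424·4244 + 18·610 = 3985148; w2·w2 = 444·444 + 424·424 + 18·18 = 377236
λ ≈ 3985148/377236 = 10.56407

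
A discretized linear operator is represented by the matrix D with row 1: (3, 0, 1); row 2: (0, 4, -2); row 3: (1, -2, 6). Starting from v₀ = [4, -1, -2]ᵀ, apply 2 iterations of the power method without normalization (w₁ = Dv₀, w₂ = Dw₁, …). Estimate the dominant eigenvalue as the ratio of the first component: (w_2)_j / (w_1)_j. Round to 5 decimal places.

w1 = Dv₀ = (10, 0, -6)
w2 = Dw1 = (24, 12, -26)
Ratio at component: 24 / 10 = 2.40000

λ ≈ 2.40000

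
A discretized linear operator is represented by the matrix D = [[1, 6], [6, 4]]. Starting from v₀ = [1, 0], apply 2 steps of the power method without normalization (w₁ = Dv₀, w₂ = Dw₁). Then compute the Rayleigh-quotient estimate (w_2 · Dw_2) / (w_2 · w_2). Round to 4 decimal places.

λ ≈ 8.0604

w1 = Dv₀ = (1·1 + 6·0; 6·1 + 4·0) = (1, 6)
w2 = Dw1 = (1·1 + 6·6; 6·1 + 4·6) = (37, 30)
Dw2 = (217, 342)
w2·Dw2 = 37·217 + 30·342 = 18289; w2·w2 = 37·37 + 30·30 = 2269
λ ≈ 18289/2269 = 8.0604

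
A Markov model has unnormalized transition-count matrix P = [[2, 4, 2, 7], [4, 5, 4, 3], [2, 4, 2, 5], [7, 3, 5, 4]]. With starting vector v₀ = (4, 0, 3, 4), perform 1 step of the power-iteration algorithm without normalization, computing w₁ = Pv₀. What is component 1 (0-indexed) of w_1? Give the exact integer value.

w1 = Pv₀ = (2·4 + 4·0 + 2·3 + 7·4; 4·4 + 5·0 + 4·3 + 3·4; 2·4 + 4·0 + 2·3 + 5·4; 7·4 + 3·0 + 5·3 + 4·4) = (42, 40, 34, 59)
The requested component of w1 is 40.

40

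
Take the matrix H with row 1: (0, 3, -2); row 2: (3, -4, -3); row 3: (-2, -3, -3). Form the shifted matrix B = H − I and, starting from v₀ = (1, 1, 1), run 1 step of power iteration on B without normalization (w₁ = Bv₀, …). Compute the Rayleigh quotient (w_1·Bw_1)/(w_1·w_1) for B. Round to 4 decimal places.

B = H − I has rows (-1, 3, -2); (3, -5, -3); (-2, -3, -4)
w1 = Bv₀ = ((-1)·1 + 3·1 + (-2)·1; 3·1 + (-5)·1 + (-3)·1; (-2)·1 + (-3)·1 + (-4)·1) = (0, -5, -9)
Bw1 = (3, 52, 51)
w1·Bw1 = -719; w1·w1 = 106; μ ≈ -719/106 = -6.7830

-6.7830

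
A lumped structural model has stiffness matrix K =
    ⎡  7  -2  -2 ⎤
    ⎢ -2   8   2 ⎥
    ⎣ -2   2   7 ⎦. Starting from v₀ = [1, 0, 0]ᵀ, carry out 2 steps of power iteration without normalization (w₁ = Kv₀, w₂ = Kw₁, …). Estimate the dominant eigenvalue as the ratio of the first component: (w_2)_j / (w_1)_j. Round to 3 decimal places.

w1 = Kv₀ = (7·1 + (-2)·0 + (-2)·0; (-2)·1 + 8·0 + 2·0; (-2)·1 + 2·0 + 7·0) = (7, -2, -2)
w2 = Kw1 = (7·7 + (-2)·(-2) + (-2)·(-2); (-2)·7 + 8·(-2) + 2·(-2); (-2)·7 + 2·(-2) + 7·(-2)) = (57, -34, -32)
Ratio at component: 57 / 7 = 8.143

8.143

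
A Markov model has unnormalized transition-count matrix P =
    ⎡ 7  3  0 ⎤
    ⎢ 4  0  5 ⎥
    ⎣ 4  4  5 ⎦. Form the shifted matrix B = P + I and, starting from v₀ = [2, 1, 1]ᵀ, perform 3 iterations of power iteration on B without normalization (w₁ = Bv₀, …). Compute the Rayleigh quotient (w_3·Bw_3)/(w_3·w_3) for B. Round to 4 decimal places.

11.5893

B = P + I has rows (8, 3, 0); (4, 1, 5); (4, 4, 6)
w1 = Bv₀ = (8·2 + 3·1 + 0·1; 4·2 + 1·1 + 5·1; 4·2 + 4·1 + 6·1) = (19, 14, 18)
w2 = Bw1 = (8·19 + 3·14 + 0·18; 4·19 + 1·14 + 5·18; 4·19 + 4·14 + 6·18) = (194, 180, 240)
w3 = Bw2 = (2092, 2156, 2936)
Bw3 = (23204, 25204, 34608)
w3·Bw3 = 204491680; w3·w3 = 17644896; μ ≈ 204491680/17644896 = 11.5893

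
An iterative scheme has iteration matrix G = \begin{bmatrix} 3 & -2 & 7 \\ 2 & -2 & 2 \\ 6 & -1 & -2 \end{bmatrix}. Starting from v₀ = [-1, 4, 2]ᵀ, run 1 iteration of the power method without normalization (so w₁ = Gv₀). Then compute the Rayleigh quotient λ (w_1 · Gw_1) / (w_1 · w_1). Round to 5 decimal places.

λ ≈ -3.73029

w1 = Gv₀ = (3, -6, -14)
Gw1 = (-77, -10, 52)
w1·Gw1 = 3·(-77) + (-6)·(-10) + (-14)·52 = -899; w1·w1 = 3·3 + (-6)·(-6) + (-14)·(-14) = 241
λ ≈ -899/241 = -3.73029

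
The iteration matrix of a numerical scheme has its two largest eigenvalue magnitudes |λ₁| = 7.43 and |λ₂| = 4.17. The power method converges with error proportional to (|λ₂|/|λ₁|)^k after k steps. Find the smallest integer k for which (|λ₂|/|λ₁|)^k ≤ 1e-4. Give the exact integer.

16

|λ₂/λ₁| = 4.17/7.43 = 0.56124
Need k ≥ ln(1e-4) / ln(0.56124) = -9.2103 / -0.5776 ≈ 15.946
Smallest integer k satisfying the bound: 16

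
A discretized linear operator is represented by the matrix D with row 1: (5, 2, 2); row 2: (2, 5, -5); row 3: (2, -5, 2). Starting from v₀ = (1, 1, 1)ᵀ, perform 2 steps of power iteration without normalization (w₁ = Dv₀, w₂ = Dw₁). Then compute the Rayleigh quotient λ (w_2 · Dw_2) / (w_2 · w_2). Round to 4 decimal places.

6.5729

w1 = Dv₀ = (5·1 + 2·1 + 2·1; 2·1 + 5·1 + (-5)·1; 2·1 + (-5)·1 + 2·1) = (9, 2, -1)
w2 = Dw1 = (5·9 + 2·2 + 2·(-1); 2·9 + 5·2 + (-5)·(-1); 2·9 + (-5)·2 + 2·(-1)) = (47, 33, 6)
Dw2 = (313, 229, -59)
w2·Dw2 = 47·313 + 33·229 + 6·(-59) = 21914; w2·w2 = 47·47 + 33·33 + 6·6 = 3334
λ ≈ 21914/3334 = 6.5729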